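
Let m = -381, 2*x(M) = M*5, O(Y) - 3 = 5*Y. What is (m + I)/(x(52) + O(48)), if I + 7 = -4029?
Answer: -4417/373 ≈ -11.842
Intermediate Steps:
I = -4036 (I = -7 - 4029 = -4036)
O(Y) = 3 + 5*Y
x(M) = 5*M/2 (x(M) = (M*5)/2 = (5*M)/2 = 5*M/2)
(m + I)/(x(52) + O(48)) = (-381 - 4036)/((5/2)*52 + (3 + 5*48)) = -4417/(130 + (3 + 240)) = -4417/(130 + 243) = -4417/373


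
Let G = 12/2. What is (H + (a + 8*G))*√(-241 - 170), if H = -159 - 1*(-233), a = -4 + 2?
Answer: 120*I*√411 ≈ 2432.8*I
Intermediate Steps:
G = 6 (G = 12*(½) = 6)
a = -2
H = 74 (H = -159 + 233 = 74)
(H + (a + 8*G))*√(-241 - 170) = (74 + (-2 + 8*6))*√(-241 - 170) = (74 + (-2 + 48))*√(-411) = (74 + 46)*(I*√411) = 120*(I*√411) = 120*I*√411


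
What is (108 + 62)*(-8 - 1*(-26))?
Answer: 3060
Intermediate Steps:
(108 + 62)*(-8 - 1*(-26)) = 170*(-8 + 26) = 170*18 = 3060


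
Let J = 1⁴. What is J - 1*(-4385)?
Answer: 4386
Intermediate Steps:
J = 1
J - 1*(-4385) = 1 - 1*(-4385) = 1 + 4385 = 4386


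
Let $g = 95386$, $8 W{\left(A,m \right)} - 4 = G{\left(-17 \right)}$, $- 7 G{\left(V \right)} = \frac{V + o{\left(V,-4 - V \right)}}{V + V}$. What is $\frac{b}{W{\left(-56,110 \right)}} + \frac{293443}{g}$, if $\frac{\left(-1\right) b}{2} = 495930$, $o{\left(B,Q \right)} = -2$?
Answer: $- \frac{60045441524507}{29665046} \approx -2.0241 \cdot 10^{6}$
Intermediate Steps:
$b = -991860$ ($b = \left(-2\right) 495930 = -991860$)
$G{\left(V \right)} = - \frac{-2 + V}{14 V}$ ($G{\left(V \right)} = - \frac{\left(V - 2\right) \frac{1}{V + V}}{7} = - \frac{\left(-2 + V\right) \frac{1}{2 V}}{7} = - \frac{\frac{1}{2} \frac{1}{V} \left(-2 + V\right)}{7} = - \frac{-2 + V}{14 V}$)
$W{\left(A,m \right)} = \frac{933}{1904}$ ($W{\left(A,m \right)} = \frac{1}{2} + \frac{\frac{1}{14} \frac{1}{-17} \left(2 - -17\right)}{8} = \frac{1}{2} + \frac{\frac{1}{14} \left(- \frac{1}{17}\right) \left(2 + 17\right)}{8} = \frac{1}{2} + \frac{\frac{1}{14} \left(- \frac{1}{17}\right) 19}{8} = \frac{1}{2} + \frac{1}{8} \left(- \frac{19}{238}\right) = \frac{1}{2} - \frac{19}{1904} = \frac{933}{1904}$)
$\frac{b}{W{\left(-56,110 \right)}} + \frac{293443}{g} = - \frac{991860}{\frac{933}{1904}} + \frac{293443}{95386} = \left(-991860\right) \frac{1904}{933} + 293443 \cdot \frac{1}{95386} = - \frac{629500480}{311} + \frac{293443}{95386} = - \frac{60045441524507}{29665046}$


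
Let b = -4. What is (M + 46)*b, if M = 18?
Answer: -256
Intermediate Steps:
(M + 46)*b = (18 + 46)*(-4) = 64*(-4) = -256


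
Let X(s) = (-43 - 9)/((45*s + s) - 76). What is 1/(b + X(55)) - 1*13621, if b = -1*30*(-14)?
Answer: -7019090767/515314 ≈ -13621.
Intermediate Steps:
b = 420 (b = -30*(-14) = 420)
X(s) = -52/(-76 + 46*s) (X(s) = -52/(46*s - 76) = -52/(-76 + 46*s))
1/(b + X(55)) - 1*13621 = 1/(420 - 26/(-38 + 23*55)) - 1*13621 = 1/(420 - 26/(-38 + 1265)) - 13621 = 1/(420 - 26/1227) - 13621 = 1/(515314/1227) - 13621 = 1227/515314 - 13621 = -7019090767/515314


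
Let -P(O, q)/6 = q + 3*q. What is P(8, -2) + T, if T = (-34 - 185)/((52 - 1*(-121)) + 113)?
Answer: 13509/286 ≈ 47.234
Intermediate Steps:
P(O, q) = -24*q (P(O, q) = -6*(q + 3*q) = -24*q)
T = -219/286 (T = -219/((52 + 121) + 113) = -219/(173 + 113) = -219/286 ≈ -0.76573)
P(8, -2) + T = -24*(-2) - 219/286 = 48 - 219/286 = 13509/286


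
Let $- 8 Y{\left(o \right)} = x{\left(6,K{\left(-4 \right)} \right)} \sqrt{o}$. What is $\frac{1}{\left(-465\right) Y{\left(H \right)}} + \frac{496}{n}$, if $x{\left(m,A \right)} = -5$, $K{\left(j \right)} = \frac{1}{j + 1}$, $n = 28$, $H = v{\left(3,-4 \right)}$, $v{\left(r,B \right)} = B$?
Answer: $\frac{124}{7} + \frac{4 i}{2325} \approx 17.714 + 0.0017204 i$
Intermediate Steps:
$H = -4$
$K{\left(j \right)} = \frac{1}{1 + j}$
$Y{\left(o \right)} = \frac{5 \sqrt{o}}{8}$ ($Y{\left(o \right)} = - \frac{\left(-5\right) \sqrt{o}}{8} = \frac{5 \sqrt{o}}{8}$)
$\frac{1}{\left(-465\right) Y{\left(H \right)}} + \frac{496}{n} = \frac{1}{\left(-465\right) \frac{5 \sqrt{-4}}{8}} + \frac{496}{28} = - \frac{1}{465 \frac{5 \cdot 2 i}{8}} + 496 \cdot \frac{1}{28} = - \frac{1}{465 \frac{5 i}{4}} + \frac{124}{7} = - \frac{\left(- \frac{4}{5}\right) i}{465} + \frac{124}{7} = \frac{4 i}{2325} + \frac{124}{7} = \frac{124}{7} + \frac{4 i}{2325}$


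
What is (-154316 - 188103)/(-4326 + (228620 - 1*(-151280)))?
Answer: -342419/375574 ≈ -0.91172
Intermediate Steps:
(-154316 - 188103)/(-4326 + (228620 - 1*(-151280))) = -342419/(-4326 + (228620 + 151280)) = -342419/(-4326 + 379900) = -342419/375574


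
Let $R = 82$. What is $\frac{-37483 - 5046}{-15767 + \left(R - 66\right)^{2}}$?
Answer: $\frac{42529}{15511} \approx 2.7419$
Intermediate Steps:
$\frac{-37483 - 5046}{-15767 + \left(R - 66\right)^{2}} = \frac{-37483 - 5046}{-15767 + \left(82 - 66\right)^{2}} = - \frac{42529}{-15767 + 16^{2}} = - \frac{42529}{-15767 + 256} = - \frac{42529}{-15511} = \left(-42529\right) \left(- \frac{1}{15511}\right) = \frac{42529}{15511}$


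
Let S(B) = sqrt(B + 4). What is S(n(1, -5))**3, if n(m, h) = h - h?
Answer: 8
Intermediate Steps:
n(m, h) = 0
S(B) = sqrt(4 + B)
S(n(1, -5))**3 = (sqrt(4 + 0))**3 = (sqrt(4))**3 = 2**3 = 8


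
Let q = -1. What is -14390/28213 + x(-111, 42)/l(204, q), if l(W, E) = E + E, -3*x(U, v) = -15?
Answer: -169845/56426 ≈ -3.0100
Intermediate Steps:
x(U, v) = 5 (x(U, v) = -1/3*(-15) = 5)
l(W, E) = 2*E
-14390/28213 + x(-111, 42)/l(204, q) = -14390/28213 + 5/((2*(-1))) = -14390*1/28213 + 5/(-2) = -14390/28213 + 5*(-1/2) = -14390/28213 - 5/2 = -169845/56426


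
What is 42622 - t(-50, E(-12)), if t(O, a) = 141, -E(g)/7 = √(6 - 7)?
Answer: 42481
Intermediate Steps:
E(g) = -7*I (E(g) = -7*√(6 - 7) = -7*I)
42622 - t(-50, E(-12)) = 42622 - 1*141 = 42622 - 141 = 42481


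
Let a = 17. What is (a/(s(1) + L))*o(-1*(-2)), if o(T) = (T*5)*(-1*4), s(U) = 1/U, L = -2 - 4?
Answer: 136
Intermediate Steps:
L = -6
o(T) = -20*T (o(T) = (5*T)*(-4) = -20*T)
(a/(s(1) + L))*o(-1*(-2)) = (17/(1/1 - 6))*(-(-20)*(-2)) = (17/(1 - 6))*(-20*2) = (17/(-5))*(-40) = -1/5*17*(-40) = -17/5*(-40) = 136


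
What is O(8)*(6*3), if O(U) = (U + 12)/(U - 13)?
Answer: -72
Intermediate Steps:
O(U) = (12 + U)/(-13 + U)
O(8)*(6*3) = ((12 + 8)/(-13 + 8))*(6*3) = (20/(-5))*18 = -⅕*20*18 = -4*18 = -72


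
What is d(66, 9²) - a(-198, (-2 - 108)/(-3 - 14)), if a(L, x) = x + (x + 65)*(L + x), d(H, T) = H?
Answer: 3973244/289 ≈ 13748.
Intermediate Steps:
a(L, x) = x + (65 + x)*(L + x)
d(66, 9²) - a(-198, (-2 - 108)/(-3 - 14)) = 66 - (((-2 - 108)/(-3 - 14))² + 65*(-198) + 66*((-2 - 108)/(-3 - 14)) - 198*(-2 - 108)/(-3 - 14)) = 66 - ((-110/(-17))² - 12870 + 66*(-110/(-17)) - (-21780)/(-17)) = 66 - ((-110*(-1/17))² - 12870 + 66*(-110*(-1/17)) - (-21780)*(-1)/17) = 66 - ((110/17)² - 12870 + 66*(110/17) - 198*110/17) = 66 - (12100/289 - 12870 + 7260/17 - 21780/17) = 66 - 1*(-3954170/289) = 66 + 3954170/289 = 3973244/289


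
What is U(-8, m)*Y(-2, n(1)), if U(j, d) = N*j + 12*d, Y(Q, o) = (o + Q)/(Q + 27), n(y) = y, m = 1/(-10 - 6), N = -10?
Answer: -317/100 ≈ -3.1700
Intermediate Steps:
m = -1/16 (m = 1/(-16) = -1/16 ≈ -0.062500)
Y(Q, o) = (Q + o)/(27 + Q)
U(j, d) = -10*j + 12*d
U(-8, m)*Y(-2, n(1)) = (-10*(-8) + 12*(-1/16))*((-2 + 1)/(27 - 2)) = (80 - ¾)*(-1/25) = 317*((1/25)*(-1))/4 = (317/4)*(-1/25) = -317/100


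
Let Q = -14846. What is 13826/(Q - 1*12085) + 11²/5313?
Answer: -2127239/4335891 ≈ -0.49061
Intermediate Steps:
13826/(Q - 1*12085) + 11²/5313 = 13826/(-14846 - 1*12085) + 11²/5313 = 13826/(-14846 - 12085) + 121*(1/5313) = 13826/(-26931) + 11/483 = 13826*(-1/26931) + 11/483 = -13826/26931 + 11/483 = -2127239/4335891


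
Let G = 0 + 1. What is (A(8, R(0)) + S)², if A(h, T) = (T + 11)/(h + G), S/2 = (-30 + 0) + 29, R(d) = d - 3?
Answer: 100/81 ≈ 1.2346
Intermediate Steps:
R(d) = -3 + d
G = 1
S = -2 (S = 2*((-30 + 0) + 29) = 2*(-30 + 29) = 2*(-1) = -2)
A(h, T) = (11 + T)/(1 + h) (A(h, T) = (T + 11)/(h + 1) = (11 + T)/(1 + h))
(A(8, R(0)) + S)² = ((11 + (-3 + 0))/(1 + 8) - 2)² = ((11 - 3)/9 - 2)² = ((⅑)*8 - 2)² = (8/9 - 2)² = (-10/9)² = 100/81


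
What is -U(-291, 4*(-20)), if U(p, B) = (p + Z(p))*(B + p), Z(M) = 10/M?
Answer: -31420361/291 ≈ -1.0797e+5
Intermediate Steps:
U(p, B) = (B + p)*(p + 10/p) (U(p, B) = (p + 10/p)*(B + p) = (B + p)*(p + 10/p))
-U(-291, 4*(-20)) = -(10 + (-291)² + (4*(-20))*(-291) + 10*(4*(-20))/(-291)) = -(10 + 84681 - 80*(-291) + 10*(-80)*(-1/291)) = -(10 + 84681 + 23280 + 800/291) = -1*31420361/291 = -31420361/291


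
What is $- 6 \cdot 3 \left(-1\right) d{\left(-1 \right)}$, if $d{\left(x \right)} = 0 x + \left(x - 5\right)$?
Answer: $-108$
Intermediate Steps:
$d{\left(x \right)} = -5 + x$ ($d{\left(x \right)} = 0 + \left(-5 + x\right) = -5 + x$)
$- 6 \cdot 3 \left(-1\right) d{\left(-1 \right)} = - 6 \cdot 3 \left(-1\right) \left(-5 - 1\right) = \left(-6\right) \left(-3\right) \left(-6\right) = 18 \left(-6\right) = -108$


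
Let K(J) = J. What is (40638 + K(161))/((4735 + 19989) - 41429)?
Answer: -40799/16705 ≈ -2.4423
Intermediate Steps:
(40638 + K(161))/((4735 + 19989) - 41429) = (40638 + 161)/((4735 + 19989) - 41429) = 40799/(24724 - 41429) = 40799/(-16705) = 40799*(-1/16705) = -40799/16705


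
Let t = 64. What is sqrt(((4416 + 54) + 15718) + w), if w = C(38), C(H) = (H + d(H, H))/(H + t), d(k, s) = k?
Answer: 199*sqrt(1326)/51 ≈ 142.09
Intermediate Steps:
C(H) = 2*H/(64 + H) (C(H) = (H + H)/(H + 64) = (2*H)/(64 + H) = 2*H/(64 + H))
w = 38/51 (w = 2*38/(64 + 38) = 2*38/102 = 2*38*(1/102) = 38/51 ≈ 0.74510)
sqrt(((4416 + 54) + 15718) + w) = sqrt(((4416 + 54) + 15718) + 38/51) = sqrt((4470 + 15718) + 38/51) = sqrt(20188 + 38/51) = sqrt(1029626/51) = 199*sqrt(1326)/51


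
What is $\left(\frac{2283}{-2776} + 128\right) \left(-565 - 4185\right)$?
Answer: $- \frac{838481875}{1388} \approx -6.0409 \cdot 10^{5}$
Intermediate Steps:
$\left(\frac{2283}{-2776} + 128\right) \left(-565 - 4185\right) = \left(2283 \left(- \frac{1}{2776}\right) + 128\right) \left(-4750\right) = \left(- \frac{2283}{2776} + 128\right) \left(-4750\right) = \frac{353045}{2776} \left(-4750\right) = - \frac{838481875}{1388}$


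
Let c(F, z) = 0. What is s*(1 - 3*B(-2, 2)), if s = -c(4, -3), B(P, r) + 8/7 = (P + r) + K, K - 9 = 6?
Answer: 0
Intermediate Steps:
K = 15 (K = 9 + 6 = 15)
B(P, r) = 97/7 + P + r (B(P, r) = -8/7 + ((P + r) + 15) = -8/7 + (15 + P + r) = 97/7 + P + r)
s = 0 (s = -1*0 = 0)
s*(1 - 3*B(-2, 2)) = 0*(1 - 3*(97/7 - 2 + 2)) = 0*(1 - 3*97/7) = 0*(1 - 291/7) = 0*(-284/7) = 0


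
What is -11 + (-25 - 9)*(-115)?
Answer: 3899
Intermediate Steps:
-11 + (-25 - 9)*(-115) = -11 - 34*(-115) = -11 + 3910 = 3899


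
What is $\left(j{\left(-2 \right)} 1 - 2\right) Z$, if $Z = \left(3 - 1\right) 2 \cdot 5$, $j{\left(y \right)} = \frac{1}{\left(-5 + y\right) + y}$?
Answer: $- \frac{380}{9} \approx -42.222$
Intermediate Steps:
$j{\left(y \right)} = \frac{1}{-5 + 2 y}$
$Z = 20$ ($Z = \left(3 - 1\right) 2 \cdot 5 = 2 \cdot 2 \cdot 5 = 4 \cdot 5 = 20$)
$\left(j{\left(-2 \right)} 1 - 2\right) Z = \left(\frac{1}{-5 + 2 \left(-2\right)} 1 - 2\right) 20 = \left(\frac{1}{-5 - 4} \cdot 1 - 2\right) 20 = \left(\frac{1}{-9} \cdot 1 - 2\right) 20 = \left(\left(- \frac{1}{9}\right) 1 - 2\right) 20 = \left(- \frac{1}{9} - 2\right) 20 = \left(- \frac{19}{9}\right) 20 = - \frac{380}{9}$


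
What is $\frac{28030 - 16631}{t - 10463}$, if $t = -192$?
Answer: $- \frac{11399}{10655} \approx -1.0698$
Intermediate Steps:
$\frac{28030 - 16631}{t - 10463} = \frac{28030 - 16631}{-192 - 10463} = \frac{11399}{-10655} = 11399 \left(- \frac{1}{10655}\right) = - \frac{11399}{10655}$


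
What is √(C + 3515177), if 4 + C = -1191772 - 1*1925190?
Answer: 11*√3291 ≈ 631.04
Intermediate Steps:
C = -3116966 (C = -4 + (-1191772 - 1*1925190) = -4 + (-1191772 - 1925190) = -4 - 3116962 = -3116966)
√(C + 3515177) = √(-3116966 + 3515177) = √398211 = 11*√3291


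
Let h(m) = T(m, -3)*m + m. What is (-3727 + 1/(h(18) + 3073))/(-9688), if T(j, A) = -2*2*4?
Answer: 2611695/6788866 ≈ 0.38470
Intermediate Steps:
T(j, A) = -16 (T(j, A) = -4*4 = -16)
h(m) = -15*m (h(m) = -16*m + m = -15*m)
(-3727 + 1/(h(18) + 3073))/(-9688) = (-3727 + 1/(-15*18 + 3073))/(-9688) = (-3727 + 1/(-270 + 3073))*(-1/9688) = (-3727 + 1/2803)*(-1/9688) = -10446780/2803*(-1/9688) = 2611695/6788866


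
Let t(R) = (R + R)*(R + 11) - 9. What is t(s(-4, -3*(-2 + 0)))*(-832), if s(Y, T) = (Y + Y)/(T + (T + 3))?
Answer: 3774784/225 ≈ 16777.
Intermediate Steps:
s(Y, T) = 2*Y/(3 + 2*T) (s(Y, T) = (2*Y)/(T + (3 + T)) = (2*Y)/(3 + 2*T) = 2*Y/(3 + 2*T))
t(R) = -9 + 2*R*(11 + R) (t(R) = (2*R)*(11 + R) - 9 = 2*R*(11 + R) - 9 = -9 + 2*R*(11 + R))
t(s(-4, -3*(-2 + 0)))*(-832) = (-9 + 2*(2*(-4)/(3 + 2*(-3*(-2 + 0))))² + 22*(2*(-4)/(3 + 2*(-3*(-2 + 0)))))*(-832) = (-9 + 2*(2*(-4)/(3 + 2*(-3*(-2))))² + 22*(2*(-4)/(3 + 2*(-3*(-2)))))*(-832) = (-9 + 2*(2*(-4)/(3 + 2*6))² + 22*(2*(-4)/(3 + 2*6)))*(-832) = (-9 + 2*(2*(-4)/(3 + 12))² + 22*(2*(-4)/(3 + 12)))*(-832) = (-9 + 2*(2*(-4)/15)² + 22*(2*(-4)/15))*(-832) = (-9 + 2*(2*(-4)*(1/15))² + 22*(2*(-4)*(1/15)))*(-832) = (-9 + 2*(-8/15)² + 22*(-8/15))*(-832) = (-9 + 2*(64/225) - 176/15)*(-832) = (-9 + 128/225 - 176/15)*(-832) = -4537/225*(-832) = 3774784/225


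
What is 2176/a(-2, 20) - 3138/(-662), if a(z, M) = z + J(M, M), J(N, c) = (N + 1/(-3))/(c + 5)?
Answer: -53876421/30121 ≈ -1788.7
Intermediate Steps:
J(N, c) = (-⅓ + N)/(5 + c) (J(N, c) = (N - ⅓)/(5 + c) = (-⅓ + N)/(5 + c))
a(z, M) = z + (-⅓ + M)/(5 + M)
2176/a(-2, 20) - 3138/(-662) = 2176/(((-⅓ + 20 - 2*(5 + 20))/(5 + 20))) - 3138/(-662) = 2176/(((-⅓ + 20 - 2*25)/25)) - 3138*(-1/662) = 2176/(((-⅓ + 20 - 50)/25)) + 1569/331 = 2176/(((1/25)*(-91/3))) + 1569/331 = 2176/(-91/75) + 1569/331 = 2176*(-75/91) + 1569/331 = -163200/91 + 1569/331 = -53876421/30121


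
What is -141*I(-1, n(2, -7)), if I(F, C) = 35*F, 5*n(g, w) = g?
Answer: 4935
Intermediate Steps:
n(g, w) = g/5
-141*I(-1, n(2, -7)) = -4935*(-1) = -141*(-35) = 4935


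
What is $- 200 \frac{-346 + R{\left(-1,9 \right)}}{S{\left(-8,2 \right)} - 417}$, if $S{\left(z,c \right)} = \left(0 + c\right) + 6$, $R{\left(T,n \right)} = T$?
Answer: $- \frac{69400}{409} \approx -169.68$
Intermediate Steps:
$S{\left(z,c \right)} = 6 + c$ ($S{\left(z,c \right)} = c + 6 = 6 + c$)
$- 200 \frac{-346 + R{\left(-1,9 \right)}}{S{\left(-8,2 \right)} - 417} = - 200 \frac{-346 - 1}{\left(6 + 2\right) - 417} = - 200 \left(- \frac{347}{8 - 417}\right) = - 200 \left(- \frac{347}{-409}\right) = - 200 \left(\left(-347\right) \left(- \frac{1}{409}\right)\right) = \left(-200\right) \frac{347}{409} = - \frac{69400}{409}$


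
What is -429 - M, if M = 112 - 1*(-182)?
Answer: -723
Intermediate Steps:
M = 294 (M = 112 + 182 = 294)
-429 - M = -429 - 1*294 = -429 - 294 = -723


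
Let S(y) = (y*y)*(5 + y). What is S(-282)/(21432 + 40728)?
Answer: -1835679/5180 ≈ -354.38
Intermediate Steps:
S(y) = y²*(5 + y)
S(-282)/(21432 + 40728) = ((-282)²*(5 - 282))/(21432 + 40728) = (79524*(-277))/62160 = -22028148*1/62160 = -1835679/5180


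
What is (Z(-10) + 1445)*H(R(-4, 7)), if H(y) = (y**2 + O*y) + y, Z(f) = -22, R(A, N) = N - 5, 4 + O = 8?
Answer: 19922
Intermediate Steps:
O = 4 (O = -4 + 8 = 4)
R(A, N) = -5 + N
H(y) = y**2 + 5*y (H(y) = (y**2 + 4*y) + y = y**2 + 5*y)
(Z(-10) + 1445)*H(R(-4, 7)) = (-22 + 1445)*((-5 + 7)*(5 + (-5 + 7))) = 1423*(2*(5 + 2)) = 1423*(2*7) = 1423*14 = 19922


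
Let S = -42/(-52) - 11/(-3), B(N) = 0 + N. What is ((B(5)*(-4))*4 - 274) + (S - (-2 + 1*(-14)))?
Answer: -26015/78 ≈ -333.53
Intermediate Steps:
B(N) = N
S = 349/78 (S = -42*(-1/52) - 11*(-⅓) = 21/26 + 11/3 = 349/78 ≈ 4.4744)
((B(5)*(-4))*4 - 274) + (S - (-2 + 1*(-14))) = ((5*(-4))*4 - 274) + (349/78 - (-2 + 1*(-14))) = (-20*4 - 274) + (349/78 - (-2 - 14)) = (-80 - 274) + (349/78 - 1*(-16)) = -354 + (349/78 + 16) = -354 + 1597/78 = -26015/78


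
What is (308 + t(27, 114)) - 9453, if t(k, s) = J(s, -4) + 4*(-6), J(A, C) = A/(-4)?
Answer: -18395/2 ≈ -9197.5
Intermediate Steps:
J(A, C) = -A/4 (J(A, C) = A*(-¼) = -A/4)
t(k, s) = -24 - s/4 (t(k, s) = -s/4 + 4*(-6) = -s/4 - 24 = -24 - s/4)
(308 + t(27, 114)) - 9453 = (308 + (-24 - ¼*114)) - 9453 = (308 + (-24 - 57/2)) - 9453 = (308 - 105/2) - 9453 = 511/2 - 9453 = -18395/2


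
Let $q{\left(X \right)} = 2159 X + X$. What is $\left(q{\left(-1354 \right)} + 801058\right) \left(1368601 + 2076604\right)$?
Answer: $-7316175324310$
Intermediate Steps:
$q{\left(X \right)} = 2160 X$
$\left(q{\left(-1354 \right)} + 801058\right) \left(1368601 + 2076604\right) = \left(2160 \left(-1354\right) + 801058\right) \left(1368601 + 2076604\right) = \left(-2924640 + 801058\right) 3445205 = \left(-2123582\right) 3445205 = -7316175324310$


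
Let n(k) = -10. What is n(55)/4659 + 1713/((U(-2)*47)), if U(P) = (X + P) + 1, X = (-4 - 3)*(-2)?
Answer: 7974757/2846649 ≈ 2.8015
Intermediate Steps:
X = 14 (X = -7*(-2) = 14)
U(P) = 15 + P (U(P) = (14 + P) + 1 = 15 + P)
n(55)/4659 + 1713/((U(-2)*47)) = -10/4659 + 1713/(((15 - 2)*47)) = -10*1/4659 + 1713/((13*47)) = -10/4659 + 1713/611 = 7974757/2846649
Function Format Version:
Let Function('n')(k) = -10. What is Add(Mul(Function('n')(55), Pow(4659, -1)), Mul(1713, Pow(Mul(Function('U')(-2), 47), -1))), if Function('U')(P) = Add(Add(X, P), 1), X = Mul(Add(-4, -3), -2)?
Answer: Rational(7974757, 2846649) ≈ 2.8015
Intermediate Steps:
X = 14 (X = Mul(-7, -2) = 14)
Function('U')(P) = Add(15, P) (Function('U')(P) = Add(Add(14, P), 1) = Add(15, P))
Add(Mul(Function('n')(55), Pow(4659, -1)), Mul(1713, Pow(Mul(Function('U')(-2), 47), -1))) = Add(Mul(-10, Pow(4659, -1)), Mul(1713, Pow(Mul(Add(15, -2), 47), -1))) = Add(Mul(-10, Rational(1, 4659)), Mul(1713, Pow(Mul(13, 47), -1))) = Add(Rational(-10, 4659), Mul(1713, Pow(611, -1))) = Add(Rational(-10, 4659), Mul(1713, Rational(1, 611))) = Add(Rational(-10, 4659), Rational(1713, 611)) = Rational(7974757, 2846649)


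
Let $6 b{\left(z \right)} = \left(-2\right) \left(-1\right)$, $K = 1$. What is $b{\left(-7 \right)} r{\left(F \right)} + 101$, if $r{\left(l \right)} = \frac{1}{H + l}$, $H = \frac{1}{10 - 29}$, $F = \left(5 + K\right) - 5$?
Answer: $\frac{5473}{54} \approx 101.35$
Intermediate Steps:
$F = 1$ ($F = \left(5 + 1\right) - 5 = 6 - 5 = 1$)
$b{\left(z \right)} = \frac{1}{3}$ ($b{\left(z \right)} = \frac{\left(-2\right) \left(-1\right)}{6} = \frac{1}{6} \cdot 2 = \frac{1}{3}$)
$H = - \frac{1}{19}$ ($H = \frac{1}{-19} = - \frac{1}{19} \approx -0.052632$)
$r{\left(l \right)} = \frac{1}{- \frac{1}{19} + l}$
$b{\left(-7 \right)} r{\left(F \right)} + 101 = \frac{19 \frac{1}{-1 + 19 \cdot 1}}{3} + 101 = \frac{19 \frac{1}{-1 + 19}}{3} + 101 = \frac{19 \cdot \frac{1}{18}}{3} + 101 = \frac{1}{3} \cdot \frac{19}{18} + 101 = \frac{19}{54} + 101 = \frac{5473}{54}$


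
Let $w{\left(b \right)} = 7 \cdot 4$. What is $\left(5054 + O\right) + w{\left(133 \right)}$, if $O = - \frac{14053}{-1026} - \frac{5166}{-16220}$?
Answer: $\frac{10600807627}{2080215} \approx 5096.0$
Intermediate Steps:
$w{\left(b \right)} = 28$
$O = \frac{29154997}{2080215}$ ($O = \left(-14053\right) \left(- \frac{1}{1026}\right) - - \frac{2583}{8110} = \frac{14053}{1026} + \frac{2583}{8110} = \frac{29154997}{2080215} \approx 14.015$)
$\left(5054 + O\right) + w{\left(133 \right)} = \left(5054 + \frac{29154997}{2080215}\right) + 28 = \frac{10542561607}{2080215} + 28 = \frac{10600807627}{2080215}$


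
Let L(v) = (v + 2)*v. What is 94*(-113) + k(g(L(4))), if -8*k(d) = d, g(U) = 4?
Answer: -21245/2 ≈ -10623.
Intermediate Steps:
L(v) = v*(2 + v) (L(v) = (2 + v)*v = v*(2 + v))
k(d) = -d/8
94*(-113) + k(g(L(4))) = 94*(-113) - ⅛*4 = -10622 - ½ = -21245/2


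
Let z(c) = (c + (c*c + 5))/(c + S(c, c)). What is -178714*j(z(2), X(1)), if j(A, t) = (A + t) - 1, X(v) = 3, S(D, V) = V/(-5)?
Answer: -6344347/4 ≈ -1.5861e+6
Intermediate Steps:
S(D, V) = -V/5 (S(D, V) = V*(-1/5) = -V/5)
z(c) = 5*(5 + c + c**2)/(4*c) (z(c) = (c + (c*c + 5))/(c - c/5) = (c + (c**2 + 5))/((4*c/5)) = (c + (5 + c**2))*(5/(4*c)) = (5 + c + c**2)*(5/(4*c)) = 5*(5 + c + c**2)/(4*c))
j(A, t) = -1 + A + t
-178714*j(z(2), X(1)) = -178714*(-1 + (5/4)*(5 + 2 + 2**2)/2 + 3) = -178714*(-1 + (5/4)*(1/2)*(5 + 2 + 4) + 3) = -178714*(-1 + (5/4)*(1/2)*11 + 3) = -178714*(-1 + 55/8 + 3) = -178714*71/8 = -6344347/4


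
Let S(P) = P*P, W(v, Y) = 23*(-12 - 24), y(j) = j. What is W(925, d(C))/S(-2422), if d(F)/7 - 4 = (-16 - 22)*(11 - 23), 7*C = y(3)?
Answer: -207/1466521 ≈ -0.00014115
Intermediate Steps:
C = 3/7 (C = (⅐)*3 = 3/7 ≈ 0.42857)
d(F) = 3220 (d(F) = 28 + 7*((-16 - 22)*(11 - 23)) = 28 + 7*(-38*(-12)) = 28 + 7*456 = 28 + 3192 = 3220)
W(v, Y) = -828 (W(v, Y) = 23*(-36) = -828)
S(P) = P²
W(925, d(C))/S(-2422) = -828/((-2422)²) = -828/5866084 = -828*1/5866084 = -207/1466521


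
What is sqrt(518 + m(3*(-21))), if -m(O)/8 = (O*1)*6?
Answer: sqrt(3542) ≈ 59.515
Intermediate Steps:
m(O) = -48*O (m(O) = -8*O*1*6 = -8*O*6 = -48*O)
sqrt(518 + m(3*(-21))) = sqrt(518 - 144*(-21)) = sqrt(518 - 48*(-63)) = sqrt(518 + 3024) = sqrt(3542)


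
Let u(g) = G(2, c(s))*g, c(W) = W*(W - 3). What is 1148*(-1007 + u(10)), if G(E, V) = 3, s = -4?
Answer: -1121596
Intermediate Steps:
c(W) = W*(-3 + W)
u(g) = 3*g
1148*(-1007 + u(10)) = 1148*(-1007 + 3*10) = 1148*(-1007 + 30) = 1148*(-977) = -1121596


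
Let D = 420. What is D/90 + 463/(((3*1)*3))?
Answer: 505/9 ≈ 56.111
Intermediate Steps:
D/90 + 463/(((3*1)*3)) = 420/90 + 463/(((3*1)*3)) = 420*(1/90) + 463/((3*3)) = 14/3 + 463/9 = 505/9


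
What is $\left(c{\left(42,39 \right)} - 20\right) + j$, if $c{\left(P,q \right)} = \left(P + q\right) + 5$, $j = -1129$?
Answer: $-1063$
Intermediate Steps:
$c{\left(P,q \right)} = 5 + P + q$
$\left(c{\left(42,39 \right)} - 20\right) + j = \left(\left(5 + 42 + 39\right) - 20\right) - 1129 = \left(86 - 20\right) - 1129 = 66 - 1129 = -1063$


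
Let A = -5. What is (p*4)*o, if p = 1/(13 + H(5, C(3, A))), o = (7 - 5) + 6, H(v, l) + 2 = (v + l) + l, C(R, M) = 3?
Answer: 16/11 ≈ 1.4545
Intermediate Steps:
H(v, l) = -2 + v + 2*l (H(v, l) = -2 + ((v + l) + l) = -2 + ((l + v) + l) = -2 + (v + 2*l) = -2 + v + 2*l)
o = 8 (o = 2 + 6 = 8)
p = 1/22 (p = 1/(13 + (-2 + 5 + 2*3)) = 1/(13 + (-2 + 5 + 6)) = 1/(13 + 9) = 1/22 ≈ 0.045455)
(p*4)*o = ((1/22)*4)*8 = (2/11)*8 = 16/11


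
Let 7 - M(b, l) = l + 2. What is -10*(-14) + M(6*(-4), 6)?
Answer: 139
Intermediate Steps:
M(b, l) = 5 - l (M(b, l) = 7 - (l + 2) = 7 - (2 + l) = 7 + (-2 - l) = 5 - l)
-10*(-14) + M(6*(-4), 6) = -10*(-14) + (5 - 1*6) = 140 + (5 - 6) = 140 - 1 = 139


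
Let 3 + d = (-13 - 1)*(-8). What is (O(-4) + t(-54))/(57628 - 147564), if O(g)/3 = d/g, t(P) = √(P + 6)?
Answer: 327/359744 - I*√3/22484 ≈ 0.00090898 - 7.7035e-5*I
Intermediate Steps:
t(P) = √(6 + P)
d = 109 (d = -3 + (-13 - 1)*(-8) = -3 - 14*(-8) = -3 + 112 = 109)
O(g) = 327/g (O(g) = 3*(109/g) = 327/g)
(O(-4) + t(-54))/(57628 - 147564) = (327/(-4) + √(6 - 54))/(57628 - 147564) = (327*(-¼) + √(-48))/(-89936) = (-327/4 + 4*I*√3)*(-1/89936) = 327/359744 - I*√3/22484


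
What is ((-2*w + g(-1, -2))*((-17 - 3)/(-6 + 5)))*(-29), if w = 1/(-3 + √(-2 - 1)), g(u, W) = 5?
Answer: -3190 - 290*I*√3/3 ≈ -3190.0 - 167.43*I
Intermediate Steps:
w = 1/(-3 + I*√3) (w = 1/(-3 + √(-3)) = 1/(-3 + I*√3) ≈ -0.25 - 0.14434*I)
((-2*w + g(-1, -2))*((-17 - 3)/(-6 + 5)))*(-29) = ((-2*(-¼ - I*√3/12) + 5)*((-17 - 3)/(-6 + 5)))*(-29) = (((½ + I*√3/6) + 5)*(-20/(-1)))*(-29) = ((11/2 + I*√3/6)*(-20*(-1)))*(-29) = ((11/2 + I*√3/6)*20)*(-29) = (110 + 10*I*√3/3)*(-29) = -3190 - 290*I*√3/3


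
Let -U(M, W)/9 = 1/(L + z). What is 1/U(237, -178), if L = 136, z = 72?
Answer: -208/9 ≈ -23.111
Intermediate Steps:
U(M, W) = -9/208 (U(M, W) = -9/(136 + 72) = -9/208)
1/U(237, -178) = 1/(-9/208) = -208/9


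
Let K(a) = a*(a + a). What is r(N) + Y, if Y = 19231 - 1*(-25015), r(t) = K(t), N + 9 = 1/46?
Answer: 46982837/1058 ≈ 44407.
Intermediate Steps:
K(a) = 2*a² (K(a) = a*(2*a) = 2*a²)
N = -413/46 (N = -9 + 1/46 = -413/46 ≈ -8.9783)
r(t) = 2*t²
Y = 44246 (Y = 19231 + 25015 = 44246)
r(N) + Y = 2*(-413/46)² + 44246 = 2*(170569/2116) + 44246 = 170569/1058 + 44246 = 46982837/1058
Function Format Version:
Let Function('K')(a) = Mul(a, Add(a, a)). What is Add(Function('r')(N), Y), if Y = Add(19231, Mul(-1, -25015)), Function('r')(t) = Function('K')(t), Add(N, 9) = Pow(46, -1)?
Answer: Rational(46982837, 1058) ≈ 44407.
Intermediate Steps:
Function('K')(a) = Mul(2, Pow(a, 2)) (Function('K')(a) = Mul(a, Mul(2, a)) = Mul(2, Pow(a, 2)))
N = Rational(-413, 46) (N = Add(-9, Pow(46, -1)) = Add(-9, Rational(1, 46)) = Rational(-413, 46) ≈ -8.9783)
Function('r')(t) = Mul(2, Pow(t, 2))
Y = 44246 (Y = Add(19231, 25015) = 44246)
Add(Function('r')(N), Y) = Add(Mul(2, Pow(Rational(-413, 46), 2)), 44246) = Add(Mul(2, Rational(170569, 2116)), 44246) = Add(Rational(170569, 1058), 44246) = Rational(46982837, 1058)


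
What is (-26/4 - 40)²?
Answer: 8649/4 ≈ 2162.3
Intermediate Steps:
(-26/4 - 40)² = (-26*¼ - 40)² = (-13/2 - 40)² = (-93/2)² = 8649/4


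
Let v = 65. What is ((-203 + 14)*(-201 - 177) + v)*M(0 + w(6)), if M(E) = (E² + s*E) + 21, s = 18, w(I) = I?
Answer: 11798655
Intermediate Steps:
M(E) = 21 + E² + 18*E (M(E) = (E² + 18*E) + 21 = 21 + E² + 18*E)
((-203 + 14)*(-201 - 177) + v)*M(0 + w(6)) = ((-203 + 14)*(-201 - 177) + 65)*(21 + (0 + 6)² + 18*(0 + 6)) = (-189*(-378) + 65)*(21 + 6² + 18*6) = (71442 + 65)*(21 + 36 + 108) = 71507*165 = 11798655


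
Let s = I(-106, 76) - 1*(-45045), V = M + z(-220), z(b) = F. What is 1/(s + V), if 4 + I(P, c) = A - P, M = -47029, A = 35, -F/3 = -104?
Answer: -1/1535 ≈ -0.00065147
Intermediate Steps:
F = 312 (F = -3*(-104) = 312)
z(b) = 312
I(P, c) = 31 - P (I(P, c) = -4 + (35 - P) = 31 - P)
V = -46717 (V = -47029 + 312 = -46717)
s = 45182 (s = (31 - 1*(-106)) - 1*(-45045) = (31 + 106) + 45045 = 137 + 45045 = 45182)
1/(s + V) = 1/(45182 - 46717) = 1/(-1535) = -1/1535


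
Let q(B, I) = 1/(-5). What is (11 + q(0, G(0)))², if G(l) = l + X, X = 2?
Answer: 2916/25 ≈ 116.64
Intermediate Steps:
G(l) = 2 + l (G(l) = l + 2 = 2 + l)
q(B, I) = -⅕
(11 + q(0, G(0)))² = (11 - ⅕)² = (54/5)² = 2916/25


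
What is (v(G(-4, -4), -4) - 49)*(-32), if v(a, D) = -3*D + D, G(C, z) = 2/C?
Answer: 1312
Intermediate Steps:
v(a, D) = -2*D
(v(G(-4, -4), -4) - 49)*(-32) = (-2*(-4) - 49)*(-32) = (8 - 49)*(-32) = -41*(-32) = 1312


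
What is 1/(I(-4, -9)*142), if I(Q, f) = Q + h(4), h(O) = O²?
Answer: 1/1704 ≈ 0.00058685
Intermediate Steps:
I(Q, f) = 16 + Q (I(Q, f) = Q + 4² = Q + 16 = 16 + Q)
1/(I(-4, -9)*142) = 1/((16 - 4)*142) = 1/(12*142) = 1/1704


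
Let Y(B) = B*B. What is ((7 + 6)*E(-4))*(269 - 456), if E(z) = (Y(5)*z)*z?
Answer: -972400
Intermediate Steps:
Y(B) = B²
E(z) = 25*z² (E(z) = (5²*z)*z = (25*z)*z = 25*z²)
((7 + 6)*E(-4))*(269 - 456) = ((7 + 6)*(25*(-4)²))*(269 - 456) = (13*(25*16))*(-187) = (13*400)*(-187) = 5200*(-187) = -972400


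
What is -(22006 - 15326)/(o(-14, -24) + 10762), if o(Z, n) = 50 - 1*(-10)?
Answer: -3340/5411 ≈ -0.61726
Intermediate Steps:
o(Z, n) = 60 (o(Z, n) = 50 + 10 = 60)
-(22006 - 15326)/(o(-14, -24) + 10762) = -(22006 - 15326)/(60 + 10762) = -6680/10822 = -1*3340/5411 = -3340/5411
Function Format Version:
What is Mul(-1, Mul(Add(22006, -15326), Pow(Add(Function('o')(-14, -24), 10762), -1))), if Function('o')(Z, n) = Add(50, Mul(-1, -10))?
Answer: Rational(-3340, 5411) ≈ -0.61726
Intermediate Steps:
Function('o')(Z, n) = 60 (Function('o')(Z, n) = Add(50, 10) = 60)
Mul(-1, Mul(Add(22006, -15326), Pow(Add(Function('o')(-14, -24), 10762), -1))) = Mul(-1, Mul(Add(22006, -15326), Pow(Add(60, 10762), -1))) = Mul(-1, Mul(6680, Pow(10822, -1))) = Mul(-1, Mul(6680, Rational(1, 10822))) = Mul(-1, Rational(3340, 5411)) = Rational(-3340, 5411)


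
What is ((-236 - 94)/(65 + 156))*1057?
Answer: -348810/221 ≈ -1578.3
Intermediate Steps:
((-236 - 94)/(65 + 156))*1057 = -330/221*1057 = -348810/221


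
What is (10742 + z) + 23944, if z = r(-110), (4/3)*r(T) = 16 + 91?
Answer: 139065/4 ≈ 34766.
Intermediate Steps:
r(T) = 321/4 (r(T) = 3*(16 + 91)/4 = (¾)*107 = 321/4)
z = 321/4 ≈ 80.250
(10742 + z) + 23944 = (10742 + 321/4) + 23944 = 43289/4 + 23944 = 139065/4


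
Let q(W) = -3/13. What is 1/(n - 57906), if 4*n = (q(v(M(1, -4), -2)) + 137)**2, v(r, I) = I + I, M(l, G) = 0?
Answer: -169/8995793 ≈ -1.8787e-5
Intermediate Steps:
v(r, I) = 2*I
q(W) = -3/13 (q(W) = -3*1/13 = -3/13)
n = 790321/169 (n = (-3/13 + 137)**2/4 = (1778/13)**2/4 = (1/4)*(3161284/169) = 790321/169 ≈ 4676.5)
1/(n - 57906) = 1/(790321/169 - 57906) = 1/(-8995793/169) = -169/8995793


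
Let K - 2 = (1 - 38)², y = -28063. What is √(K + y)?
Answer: 2*I*√6673 ≈ 163.38*I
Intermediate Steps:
K = 1371 (K = 2 + (1 - 38)² = 2 + (-37)² = 2 + 1369 = 1371)
√(K + y) = √(1371 - 28063) = √(-26692) = 2*I*√6673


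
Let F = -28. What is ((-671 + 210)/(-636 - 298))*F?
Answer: -6454/467 ≈ -13.820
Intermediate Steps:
((-671 + 210)/(-636 - 298))*F = ((-671 + 210)/(-636 - 298))*(-28) = -461/(-934)*(-28) = -461*(-1/934)*(-28) = (461/934)*(-28) = -6454/467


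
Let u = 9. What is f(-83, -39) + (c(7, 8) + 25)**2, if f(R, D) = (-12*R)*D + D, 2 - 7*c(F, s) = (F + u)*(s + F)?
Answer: -38802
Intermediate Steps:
c(F, s) = 2/7 - (9 + F)*(F + s)/7 (c(F, s) = 2/7 - (F + 9)*(s + F)/7 = 2/7 - (9 + F)*(F + s)/7)
f(R, D) = D - 12*D*R (f(R, D) = -12*D*R + D = D - 12*D*R)
f(-83, -39) + (c(7, 8) + 25)**2 = -39*(1 - 12*(-83)) + ((2/7 - 9/7*7 - 9/7*8 - 1/7*7**2 - 1/7*7*8) + 25)**2 = -39*(1 + 996) + ((2/7 - 9 - 72/7 - 1/7*49 - 8) + 25)**2 = -39*997 + ((2/7 - 9 - 72/7 - 7 - 8) + 25)**2 = -38883 + (-34 + 25)**2 = -38883 + (-9)**2 = -38883 + 81 = -38802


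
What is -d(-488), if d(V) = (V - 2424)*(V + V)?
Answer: -2842112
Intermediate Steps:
d(V) = 2*V*(-2424 + V) (d(V) = (-2424 + V)*(2*V) = 2*V*(-2424 + V))
-d(-488) = -2*(-488)*(-2424 - 488) = -2*(-488)*(-2912) = -1*2842112 = -2842112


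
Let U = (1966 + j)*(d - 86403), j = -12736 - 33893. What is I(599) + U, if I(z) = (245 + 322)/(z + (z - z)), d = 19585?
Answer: 1787591108633/599 ≈ 2.9843e+9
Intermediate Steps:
j = -46629
I(z) = 567/z (I(z) = 567/(z + 0) = 567/z)
U = 2984292334 (U = (1966 - 46629)*(19585 - 86403) = -44663*(-66818) = 2984292334)
I(599) + U = 567/599 + 2984292334 = 1787591108633/599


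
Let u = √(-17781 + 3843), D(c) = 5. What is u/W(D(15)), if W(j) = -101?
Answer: -I*√13938/101 ≈ -1.1689*I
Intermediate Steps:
u = I*√13938 (u = √(-13938) = I*√13938 ≈ 118.06*I)
u/W(D(15)) = (I*√13938)/(-101) = (I*√13938)*(-1/101) = -I*√13938/101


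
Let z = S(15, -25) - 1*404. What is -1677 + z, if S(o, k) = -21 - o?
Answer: -2117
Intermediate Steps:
z = -440 (z = (-21 - 1*15) - 1*404 = (-21 - 15) - 404 = -36 - 404 = -440)
-1677 + z = -1677 - 440 = -2117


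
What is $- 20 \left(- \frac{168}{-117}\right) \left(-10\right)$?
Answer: $\frac{11200}{39} \approx 287.18$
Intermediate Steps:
$- 20 \left(- \frac{168}{-117}\right) \left(-10\right) = - 20 \left(\left(-168\right) \left(- \frac{1}{117}\right)\right) \left(-10\right) = \left(-20\right) \frac{56}{39} \left(-10\right) = \left(- \frac{1120}{39}\right) \left(-10\right) = \frac{11200}{39}$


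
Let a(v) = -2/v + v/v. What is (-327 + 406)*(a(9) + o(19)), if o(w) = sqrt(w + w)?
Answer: 553/9 + 79*sqrt(38) ≈ 548.43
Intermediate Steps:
o(w) = sqrt(2)*sqrt(w) (o(w) = sqrt(2*w) = sqrt(2)*sqrt(w))
a(v) = 1 - 2/v (a(v) = -2/v + 1 = 1 - 2/v)
(-327 + 406)*(a(9) + o(19)) = (-327 + 406)*((-2 + 9)/9 + sqrt(2)*sqrt(19)) = 79*((1/9)*7 + sqrt(38)) = 79*(7/9 + sqrt(38)) = 553/9 + 79*sqrt(38)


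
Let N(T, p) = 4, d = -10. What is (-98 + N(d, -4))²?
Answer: 8836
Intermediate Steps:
(-98 + N(d, -4))² = (-98 + 4)² = (-94)² = 8836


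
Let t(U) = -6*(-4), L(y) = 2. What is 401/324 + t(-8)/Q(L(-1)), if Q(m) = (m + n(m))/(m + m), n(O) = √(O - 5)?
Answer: 65015/2268 - 96*I*√3/7 ≈ 28.666 - 23.754*I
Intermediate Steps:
n(O) = √(-5 + O)
t(U) = 24
Q(m) = (m + √(-5 + m))/(2*m) (Q(m) = (m + √(-5 + m))/(m + m) = (m + √(-5 + m))/((2*m)) = (m + √(-5 + m))*(1/(2*m)) = (m + √(-5 + m))/(2*m))
401/324 + t(-8)/Q(L(-1)) = 401/324 + 24/(((½)*(2 + √(-5 + 2))/2)) = 401*(1/324) + 24/(((½)*(½)*(2 + √(-3)))) = 401/324 + 24/(((½)*(½)*(2 + I*√3))) = 401/324 + 24/(½ + I*√3/4)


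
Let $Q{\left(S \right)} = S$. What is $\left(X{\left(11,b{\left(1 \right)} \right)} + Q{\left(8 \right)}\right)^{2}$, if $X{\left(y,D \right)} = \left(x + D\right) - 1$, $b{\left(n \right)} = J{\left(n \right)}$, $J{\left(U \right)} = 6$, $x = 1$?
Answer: $196$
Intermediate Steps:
$b{\left(n \right)} = 6$
$X{\left(y,D \right)} = D$ ($X{\left(y,D \right)} = \left(1 + D\right) - 1 = D$)
$\left(X{\left(11,b{\left(1 \right)} \right)} + Q{\left(8 \right)}\right)^{2} = \left(6 + 8\right)^{2} = 14^{2} = 196$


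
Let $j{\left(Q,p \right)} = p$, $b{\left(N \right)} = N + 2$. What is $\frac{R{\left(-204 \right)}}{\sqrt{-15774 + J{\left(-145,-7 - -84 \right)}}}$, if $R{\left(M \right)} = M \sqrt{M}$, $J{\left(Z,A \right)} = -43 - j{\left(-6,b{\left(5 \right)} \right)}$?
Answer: $- \frac{102 \sqrt{50439}}{989} \approx -23.163$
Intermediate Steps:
$b{\left(N \right)} = 2 + N$
$J{\left(Z,A \right)} = -50$ ($J{\left(Z,A \right)} = -43 - \left(2 + 5\right) = -43 - 7 = -50$)
$R{\left(M \right)} = M^{\frac{3}{2}}$
$\frac{R{\left(-204 \right)}}{\sqrt{-15774 + J{\left(-145,-7 - -84 \right)}}} = \frac{\left(-204\right)^{\frac{3}{2}}}{\sqrt{-15774 - 50}} = \frac{\left(-408\right) i \sqrt{51}}{\sqrt{-15824}} = \frac{\left(-408\right) i \sqrt{51}}{4 i \sqrt{989}} = - 408 i \sqrt{51} \left(- \frac{i \sqrt{989}}{3956}\right) = - \frac{102 \sqrt{50439}}{989}$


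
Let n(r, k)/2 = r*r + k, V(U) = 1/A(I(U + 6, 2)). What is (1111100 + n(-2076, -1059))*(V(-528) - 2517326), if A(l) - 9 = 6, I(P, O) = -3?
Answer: -367348363972726/15 ≈ -2.4490e+13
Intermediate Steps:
A(l) = 15 (A(l) = 9 + 6 = 15)
V(U) = 1/15
n(r, k) = 2*k + 2*r² (n(r, k) = 2*(r*r + k) = 2*(r² + k) = 2*(k + r²) = 2*k + 2*r²)
(1111100 + n(-2076, -1059))*(V(-528) - 2517326) = (1111100 + (2*(-1059) + 2*(-2076)²))*(1/15 - 2517326) = (1111100 + (-2118 + 2*4309776))*(-37759889/15) = (1111100 + (-2118 + 8619552))*(-37759889/15) = (1111100 + 8617434)*(-37759889/15) = 9728534*(-37759889/15) = -367348363972726/15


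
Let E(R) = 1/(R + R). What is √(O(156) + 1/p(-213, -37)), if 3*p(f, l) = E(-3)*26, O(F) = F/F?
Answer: 2*√13/13 ≈ 0.55470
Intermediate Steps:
E(R) = 1/(2*R)
O(F) = 1
p(f, l) = -13/9 (p(f, l) = (((½)/(-3))*26)/3 = (((½)*(-⅓))*26)/3 = (-⅙*26)/3 = (⅓)*(-13/3) = -13/9)
√(O(156) + 1/p(-213, -37)) = √(1 + 1/(-13/9)) = √(1 - 9/13) = √(4/13) = 2*√13/13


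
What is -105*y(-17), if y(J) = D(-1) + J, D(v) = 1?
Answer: 1680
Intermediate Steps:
y(J) = 1 + J
-105*y(-17) = -105*(1 - 17) = -105*(-16) = -1*(-1680) = 1680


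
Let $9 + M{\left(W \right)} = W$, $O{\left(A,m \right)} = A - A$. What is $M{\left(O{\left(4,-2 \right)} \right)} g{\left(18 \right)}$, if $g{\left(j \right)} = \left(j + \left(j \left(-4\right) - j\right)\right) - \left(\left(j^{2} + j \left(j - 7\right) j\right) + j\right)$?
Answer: $35802$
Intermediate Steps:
$O{\left(A,m \right)} = 0$
$M{\left(W \right)} = -9 + W$
$g{\left(j \right)} = - j^{2} - 5 j - j^{2} \left(-7 + j\right)$ ($g{\left(j \right)} = \left(j - 5 j\right) - \left(\left(j^{2} + j \left(-7 + j\right) j\right) + j\right) = \left(j - 5 j\right) - \left(\left(j^{2} + j^{2} \left(-7 + j\right)\right) + j\right) = - 4 j - \left(j + j^{2} + j^{2} \left(-7 + j\right)\right) = - j^{2} - 5 j - j^{2} \left(-7 + j\right)$)
$M{\left(O{\left(4,-2 \right)} \right)} g{\left(18 \right)} = \left(-9 + 0\right) 18 \left(-5 - 18^{2} + 6 \cdot 18\right) = - 9 \cdot 18 \left(-5 - 324 + 108\right) = - 9 \cdot 18 \left(-221\right) = \left(-9\right) \left(-3978\right) = 35802$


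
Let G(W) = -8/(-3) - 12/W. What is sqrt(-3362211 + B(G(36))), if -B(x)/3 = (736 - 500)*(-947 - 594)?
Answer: I*sqrt(2271183) ≈ 1507.0*I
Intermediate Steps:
G(W) = 8/3 - 12/W (G(W) = -8*(-1/3) - 12/W = 8/3 - 12/W)
B(x) = 1091028 (B(x) = -3*(736 - 500)*(-947 - 594) = -708*(-1541) = -3*(-363676) = 1091028)
sqrt(-3362211 + B(G(36))) = sqrt(-3362211 + 1091028) = sqrt(-2271183) = I*sqrt(2271183)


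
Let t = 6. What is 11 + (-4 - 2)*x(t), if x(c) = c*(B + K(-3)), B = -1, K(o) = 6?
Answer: -169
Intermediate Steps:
x(c) = 5*c (x(c) = c*(-1 + 6) = c*5 = 5*c)
11 + (-4 - 2)*x(t) = 11 + (-4 - 2)*(5*6) = 11 - 6*30 = 11 - 180 = -169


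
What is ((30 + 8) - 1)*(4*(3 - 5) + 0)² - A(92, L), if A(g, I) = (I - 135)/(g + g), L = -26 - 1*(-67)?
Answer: 217903/92 ≈ 2368.5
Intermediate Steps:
L = 41 (L = -26 + 67 = 41)
A(g, I) = (-135 + I)/(2*g) (A(g, I) = (-135 + I)/((2*g)) = (-135 + I)*(1/(2*g)) = (-135 + I)/(2*g))
((30 + 8) - 1)*(4*(3 - 5) + 0)² - A(92, L) = ((30 + 8) - 1)*(4*(3 - 5) + 0)² - (-135 + 41)/(2*92) = (38 - 1)*(4*(-2) + 0)² - (-94)/(2*92) = 37*(-8 + 0)² - 1*(-47/92) = 37*(-8)² + 47/92 = 37*64 + 47/92 = 2368 + 47/92 = 217903/92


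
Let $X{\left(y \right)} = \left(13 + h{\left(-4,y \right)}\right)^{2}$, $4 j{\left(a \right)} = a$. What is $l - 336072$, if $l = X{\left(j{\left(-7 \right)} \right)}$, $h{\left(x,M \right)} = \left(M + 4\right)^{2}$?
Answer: $- \frac{85950911}{256} \approx -3.3575 \cdot 10^{5}$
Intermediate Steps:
$h{\left(x,M \right)} = \left(4 + M\right)^{2}$
$j{\left(a \right)} = \frac{a}{4}$
$X{\left(y \right)} = \left(13 + \left(4 + y\right)^{2}\right)^{2}$
$l = \frac{83521}{256}$ ($l = \left(13 + \left(4 + \frac{1}{4} \left(-7\right)\right)^{2}\right)^{2} = \left(13 + \left(4 - \frac{7}{4}\right)^{2}\right)^{2} = \left(13 + \left(\frac{9}{4}\right)^{2}\right)^{2} = \left(13 + \frac{81}{16}\right)^{2} = \left(\frac{289}{16}\right)^{2} = \frac{83521}{256} \approx 326.25$)
$l - 336072 = \frac{83521}{256} - 336072 = - \frac{85950911}{256}$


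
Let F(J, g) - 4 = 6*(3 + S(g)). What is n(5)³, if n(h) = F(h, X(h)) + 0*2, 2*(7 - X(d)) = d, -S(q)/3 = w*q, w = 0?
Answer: 10648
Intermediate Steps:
S(q) = 0 (S(q) = -0*q = -3*0 = 0)
X(d) = 7 - d/2
F(J, g) = 22 (F(J, g) = 4 + 6*(3 + 0) = 4 + 6*3 = 4 + 18 = 22)
n(h) = 22 (n(h) = 22 + 0*2 = 22 + 0 = 22)
n(5)³ = 22³ = 10648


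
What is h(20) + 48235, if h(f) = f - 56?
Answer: 48199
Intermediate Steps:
h(f) = -56 + f
h(20) + 48235 = (-56 + 20) + 48235 = -36 + 48235 = 48199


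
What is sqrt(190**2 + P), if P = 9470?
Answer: 7*sqrt(930) ≈ 213.47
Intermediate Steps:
sqrt(190**2 + P) = sqrt(190**2 + 9470) = sqrt(36100 + 9470) = sqrt(45570) = 7*sqrt(930)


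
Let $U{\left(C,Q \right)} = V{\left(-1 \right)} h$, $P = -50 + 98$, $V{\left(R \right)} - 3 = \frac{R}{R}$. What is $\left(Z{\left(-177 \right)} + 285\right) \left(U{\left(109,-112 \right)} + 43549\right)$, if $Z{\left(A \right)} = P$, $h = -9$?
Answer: $14489829$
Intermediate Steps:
$V{\left(R \right)} = 4$ ($V{\left(R \right)} = 3 + \frac{R}{R} = 3 + 1 = 4$)
$P = 48$
$Z{\left(A \right)} = 48$
$U{\left(C,Q \right)} = -36$ ($U{\left(C,Q \right)} = 4 \left(-9\right) = -36$)
$\left(Z{\left(-177 \right)} + 285\right) \left(U{\left(109,-112 \right)} + 43549\right) = \left(48 + 285\right) \left(-36 + 43549\right) = 333 \cdot 43513 = 14489829$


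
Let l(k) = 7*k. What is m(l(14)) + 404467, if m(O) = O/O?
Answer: 404468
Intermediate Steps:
m(O) = 1
m(l(14)) + 404467 = 1 + 404467 = 404468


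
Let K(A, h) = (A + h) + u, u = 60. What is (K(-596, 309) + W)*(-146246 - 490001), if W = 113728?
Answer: -72214670747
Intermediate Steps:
K(A, h) = 60 + A + h (K(A, h) = (A + h) + 60 = 60 + A + h)
(K(-596, 309) + W)*(-146246 - 490001) = ((60 - 596 + 309) + 113728)*(-146246 - 490001) = (-227 + 113728)*(-636247) = 113501*(-636247) = -72214670747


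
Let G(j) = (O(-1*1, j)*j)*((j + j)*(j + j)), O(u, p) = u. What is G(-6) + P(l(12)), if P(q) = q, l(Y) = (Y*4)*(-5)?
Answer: 624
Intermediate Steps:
l(Y) = -20*Y (l(Y) = (4*Y)*(-5) = -20*Y)
G(j) = -4*j³ (G(j) = ((-1*1)*j)*((j + j)*(j + j)) = (-j)*((2*j)*(2*j)) = (-j)*(4*j²) = -4*j³)
G(-6) + P(l(12)) = -4*(-6)³ - 20*12 = -4*(-216) - 240 = 864 - 240 = 624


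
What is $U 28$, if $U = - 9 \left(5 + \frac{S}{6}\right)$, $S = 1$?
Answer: $-1302$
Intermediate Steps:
$U = - \frac{93}{2}$ ($U = - 9 \left(5 + 1 \cdot \frac{1}{6}\right) = - 9 \left(5 + \frac{1}{6}\right) = \left(-9\right) \frac{31}{6} = - \frac{93}{2} \approx -46.5$)
$U 28 = \left(- \frac{93}{2}\right) 28 = -1302$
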